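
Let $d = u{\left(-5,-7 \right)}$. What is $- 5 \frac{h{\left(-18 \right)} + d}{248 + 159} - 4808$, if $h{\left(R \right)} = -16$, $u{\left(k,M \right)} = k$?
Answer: $- \frac{1956751}{407} \approx -4807.7$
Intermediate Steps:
$d = -5$
$- 5 \frac{h{\left(-18 \right)} + d}{248 + 159} - 4808 = - 5 \frac{-16 - 5}{248 + 159} - 4808 = - 5 \left(- \frac{21}{407}\right) - 4808 = - 5 \left(\left(-21\right) \frac{1}{407}\right) - 4808 = \left(-5\right) \left(- \frac{21}{407}\right) - 4808 = \frac{105}{407} - 4808 = - \frac{1956751}{407}$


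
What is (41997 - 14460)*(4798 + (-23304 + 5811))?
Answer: -349582215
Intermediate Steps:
(41997 - 14460)*(4798 + (-23304 + 5811)) = 27537*(4798 - 17493) = 27537*(-12695) = -349582215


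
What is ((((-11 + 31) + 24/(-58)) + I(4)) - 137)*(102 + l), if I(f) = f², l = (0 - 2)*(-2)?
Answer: -311746/29 ≈ -10750.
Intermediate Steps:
l = 4 (l = -2*(-2) = 4)
((((-11 + 31) + 24/(-58)) + I(4)) - 137)*(102 + l) = ((((-11 + 31) + 24/(-58)) + 4²) - 137)*(102 + 4) = (((20 + 24*(-1/58)) + 16) - 137)*106 = (((20 - 12/29) + 16) - 137)*106 = ((568/29 + 16) - 137)*106 = (1032/29 - 137)*106 = -2941/29*106 = -311746/29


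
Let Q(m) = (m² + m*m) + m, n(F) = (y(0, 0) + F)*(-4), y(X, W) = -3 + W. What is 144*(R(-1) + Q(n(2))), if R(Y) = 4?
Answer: 5760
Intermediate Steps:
n(F) = 12 - 4*F (n(F) = ((-3 + 0) + F)*(-4) = (-3 + F)*(-4) = 12 - 4*F)
Q(m) = m + 2*m² (Q(m) = (m² + m²) + m = 2*m² + m = m + 2*m²)
144*(R(-1) + Q(n(2))) = 144*(4 + (12 - 4*2)*(1 + 2*(12 - 4*2))) = 144*(4 + (12 - 8)*(1 + 2*(12 - 8))) = 144*(4 + 4*(1 + 2*4)) = 144*(4 + 4*(1 + 8)) = 144*(4 + 4*9) = 144*(4 + 36) = 144*40 = 5760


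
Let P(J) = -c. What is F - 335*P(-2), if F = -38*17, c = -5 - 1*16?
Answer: -7681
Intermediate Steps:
c = -21 (c = -5 - 16 = -21)
F = -646
P(J) = 21 (P(J) = -1*(-21) = 21)
F - 335*P(-2) = -646 - 335*21 = -646 - 7035 = -7681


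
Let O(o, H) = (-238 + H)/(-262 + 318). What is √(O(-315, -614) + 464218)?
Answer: √90983746/14 ≈ 681.32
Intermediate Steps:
O(o, H) = -17/4 + H/56 (O(o, H) = (-238 + H)/56 = (-238 + H)*(1/56) = -17/4 + H/56)
√(O(-315, -614) + 464218) = √((-17/4 + (1/56)*(-614)) + 464218) = √((-17/4 - 307/28) + 464218) = √(-213/14 + 464218) = √(6498839/14) = √90983746/14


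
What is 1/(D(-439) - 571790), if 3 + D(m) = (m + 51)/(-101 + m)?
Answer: -135/77191958 ≈ -1.7489e-6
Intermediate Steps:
D(m) = -3 + (51 + m)/(-101 + m) (D(m) = -3 + (m + 51)/(-101 + m) = -3 + (51 + m)/(-101 + m))
1/(D(-439) - 571790) = 1/(2*(177 - 1*(-439))/(-101 - 439) - 571790) = 1/(2*(177 + 439)/(-540) - 571790) = 1/(2*(-1/540)*616 - 571790) = 1/(-308/135 - 571790) = 1/(-77191958/135) = -135/77191958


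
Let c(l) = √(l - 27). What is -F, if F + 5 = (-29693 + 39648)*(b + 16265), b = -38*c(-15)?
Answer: -161918070 + 378290*I*√42 ≈ -1.6192e+8 + 2.4516e+6*I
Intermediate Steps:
c(l) = √(-27 + l)
b = -38*I*√42 (b = -38*√(-27 - 15) = -38*I*√42 ≈ -246.27*I)
F = 161918070 - 378290*I*√42 (F = -5 + (-29693 + 39648)*(-38*I*√42 + 16265) = -5 + 9955*(16265 - 38*I*√42) = -5 + (161918075 - 378290*I*√42) = 161918070 - 378290*I*√42 ≈ 1.6192e+8 - 2.4516e+6*I)
-F = -(161918070 - 378290*I*√42) = -161918070 + 378290*I*√42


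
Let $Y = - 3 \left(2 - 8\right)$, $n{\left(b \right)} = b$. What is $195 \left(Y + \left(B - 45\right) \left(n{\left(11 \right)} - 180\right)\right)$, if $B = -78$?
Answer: $4056975$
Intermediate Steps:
$Y = 18$ ($Y = \left(-3\right) \left(-6\right) = 18$)
$195 \left(Y + \left(B - 45\right) \left(n{\left(11 \right)} - 180\right)\right) = 195 \left(18 + \left(-78 - 45\right) \left(11 - 180\right)\right) = 195 \left(18 - -20787\right) = 195 \left(18 + 20787\right) = 195 \cdot 20805 = 4056975$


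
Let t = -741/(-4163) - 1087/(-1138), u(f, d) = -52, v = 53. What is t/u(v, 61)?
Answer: -5368439/246349688 ≈ -0.021792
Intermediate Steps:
t = 5368439/4737494 (t = -741*(-1/4163) - 1087*(-1/1138) = 741/4163 + 1087/1138 = 5368439/4737494 ≈ 1.1332)
t/u(v, 61) = (5368439/4737494)/(-52) = (5368439/4737494)*(-1/52) = -5368439/246349688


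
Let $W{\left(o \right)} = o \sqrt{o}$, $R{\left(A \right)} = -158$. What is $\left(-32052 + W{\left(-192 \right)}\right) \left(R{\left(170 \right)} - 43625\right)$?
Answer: $1403332716 + 67250688 i \sqrt{3} \approx 1.4033 \cdot 10^{9} + 1.1648 \cdot 10^{8} i$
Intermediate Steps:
$W{\left(o \right)} = o^{\frac{3}{2}}$
$\left(-32052 + W{\left(-192 \right)}\right) \left(R{\left(170 \right)} - 43625\right) = \left(-32052 + \left(-192\right)^{\frac{3}{2}}\right) \left(-158 - 43625\right) = \left(-32052 - 1536 i \sqrt{3}\right) \left(-43783\right) = 1403332716 + 67250688 i \sqrt{3}$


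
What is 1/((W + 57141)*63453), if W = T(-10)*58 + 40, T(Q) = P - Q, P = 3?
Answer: 1/3676149555 ≈ 2.7202e-10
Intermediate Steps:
T(Q) = 3 - Q
W = 794 (W = (3 - 1*(-10))*58 + 40 = (3 + 10)*58 + 40 = 13*58 + 40 = 754 + 40 = 794)
1/((W + 57141)*63453) = 1/((794 + 57141)*63453) = (1/63453)/57935 = (1/57935)*(1/63453) = 1/3676149555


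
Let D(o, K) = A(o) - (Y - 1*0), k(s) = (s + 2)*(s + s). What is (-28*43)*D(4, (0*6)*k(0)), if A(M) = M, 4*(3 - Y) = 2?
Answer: -1806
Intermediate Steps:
Y = 5/2 (Y = 3 - ¼*2 = 3 - ½ = 5/2 ≈ 2.5000)
k(s) = 2*s*(2 + s) (k(s) = (2 + s)*(2*s) = 2*s*(2 + s))
D(o, K) = -5/2 + o (D(o, K) = o - (5/2 - 1*0) = o - (5/2 + 0) = o - 1*5/2 = o - 5/2 = -5/2 + o)
(-28*43)*D(4, (0*6)*k(0)) = (-28*43)*(-5/2 + 4) = -1204*3/2 = -1806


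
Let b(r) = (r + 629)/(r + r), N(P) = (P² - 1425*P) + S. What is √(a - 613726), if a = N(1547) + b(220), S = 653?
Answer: I*√20537914210/220 ≈ 651.41*I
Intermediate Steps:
N(P) = 653 + P² - 1425*P (N(P) = (P² - 1425*P) + 653 = 653 + P² - 1425*P)
b(r) = (629 + r)/(2*r) (b(r) = (629 + r)/((2*r)) = (629 + r)*(1/(2*r)) = (629 + r)/(2*r))
a = 83331129/440 (a = (653 + 1547² - 1425*1547) + (½)*(629 + 220)/220 = (653 + 2393209 - 2204475) + (½)*(1/220)*849 = 189387 + 849/440 = 83331129/440 ≈ 1.8939e+5)
√(a - 613726) = √(83331129/440 - 613726) = √(-186708311/440) = I*√20537914210/220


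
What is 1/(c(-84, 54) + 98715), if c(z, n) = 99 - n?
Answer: 1/98760 ≈ 1.0126e-5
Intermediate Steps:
1/(c(-84, 54) + 98715) = 1/((99 - 1*54) + 98715) = 1/((99 - 54) + 98715) = 1/(45 + 98715) = 1/98760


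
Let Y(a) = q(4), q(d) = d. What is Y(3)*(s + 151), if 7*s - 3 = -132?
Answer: 3712/7 ≈ 530.29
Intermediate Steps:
s = -129/7 (s = 3/7 + (⅐)*(-132) = 3/7 - 132/7 = -129/7 ≈ -18.429)
Y(a) = 4
Y(3)*(s + 151) = 4*(-129/7 + 151) = 4*(928/7) = 3712/7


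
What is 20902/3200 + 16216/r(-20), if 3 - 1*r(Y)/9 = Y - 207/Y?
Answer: 542708927/3643200 ≈ 148.96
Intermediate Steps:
r(Y) = 27 - 9*Y + 1863/Y (r(Y) = 27 - 9*(Y - 207/Y) = 27 + (-9*Y + 1863/Y) = 27 - 9*Y + 1863/Y)
20902/3200 + 16216/r(-20) = 20902/3200 + 16216/(27 - 9*(-20) + 1863/(-20)) = 20902*(1/3200) + 16216/(27 + 180 + 1863*(-1/20)) = 10451/1600 + 16216/(27 + 180 - 1863/20) = 10451/1600 + 16216/(2277/20) = 10451/1600 + 16216*(20/2277) = 10451/1600 + 324320/2277 = 542708927/3643200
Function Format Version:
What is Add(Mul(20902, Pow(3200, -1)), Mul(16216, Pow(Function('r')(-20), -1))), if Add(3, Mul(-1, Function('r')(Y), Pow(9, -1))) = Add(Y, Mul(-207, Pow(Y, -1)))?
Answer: Rational(542708927, 3643200) ≈ 148.96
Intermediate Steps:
Function('r')(Y) = Add(27, Mul(-9, Y), Mul(1863, Pow(Y, -1))) (Function('r')(Y) = Add(27, Mul(-9, Add(Y, Mul(-207, Pow(Y, -1))))) = Add(27, Add(Mul(-9, Y), Mul(1863, Pow(Y, -1)))) = Add(27, Mul(-9, Y), Mul(1863, Pow(Y, -1))))
Add(Mul(20902, Pow(3200, -1)), Mul(16216, Pow(Function('r')(-20), -1))) = Add(Mul(20902, Pow(3200, -1)), Mul(16216, Pow(Add(27, Mul(-9, -20), Mul(1863, Pow(-20, -1))), -1))) = Add(Mul(20902, Rational(1, 3200)), Mul(16216, Pow(Add(27, 180, Mul(1863, Rational(-1, 20))), -1))) = Add(Rational(10451, 1600), Mul(16216, Pow(Add(27, 180, Rational(-1863, 20)), -1))) = Add(Rational(10451, 1600), Mul(16216, Pow(Rational(2277, 20), -1))) = Add(Rational(10451, 1600), Mul(16216, Rational(20, 2277))) = Add(Rational(10451, 1600), Rational(324320, 2277)) = Rational(542708927, 3643200)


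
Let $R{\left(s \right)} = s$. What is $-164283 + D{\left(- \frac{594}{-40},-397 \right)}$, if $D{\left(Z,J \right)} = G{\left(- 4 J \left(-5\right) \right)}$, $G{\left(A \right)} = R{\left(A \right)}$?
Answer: $-172223$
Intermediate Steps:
$G{\left(A \right)} = A$
$D{\left(Z,J \right)} = 20 J$ ($D{\left(Z,J \right)} = - 4 J \left(-5\right) = - \left(-20\right) J = 20 J$)
$-164283 + D{\left(- \frac{594}{-40},-397 \right)} = -164283 + 20 \left(-397\right) = -164283 - 7940 = -172223$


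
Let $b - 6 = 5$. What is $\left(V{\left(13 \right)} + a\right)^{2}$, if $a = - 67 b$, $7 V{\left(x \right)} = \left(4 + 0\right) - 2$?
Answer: $\frac{26594649}{49} \approx 5.4275 \cdot 10^{5}$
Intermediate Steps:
$b = 11$ ($b = 6 + 5 = 11$)
$V{\left(x \right)} = \frac{2}{7}$ ($V{\left(x \right)} = \frac{\left(4 + 0\right) - 2}{7} = \frac{4 - 2}{7} = \frac{1}{7} \cdot 2 = \frac{2}{7}$)
$a = -737$ ($a = \left(-67\right) 11 = -737$)
$\left(V{\left(13 \right)} + a\right)^{2} = \left(\frac{2}{7} - 737\right)^{2} = \left(- \frac{5157}{7}\right)^{2} = \frac{26594649}{49}$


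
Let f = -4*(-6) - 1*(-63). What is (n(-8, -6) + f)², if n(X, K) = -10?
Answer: 5929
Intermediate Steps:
f = 87 (f = 24 + 63 = 87)
(n(-8, -6) + f)² = (-10 + 87)² = 77² = 5929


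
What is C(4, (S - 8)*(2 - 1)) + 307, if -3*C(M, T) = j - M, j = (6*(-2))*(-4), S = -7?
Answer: 877/3 ≈ 292.33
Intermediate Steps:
j = 48 (j = -12*(-4) = 48)
C(M, T) = -16 + M/3 (C(M, T) = -(48 - M)/3 = -16 + M/3)
C(4, (S - 8)*(2 - 1)) + 307 = (-16 + (1/3)*4) + 307 = (-16 + 4/3) + 307 = -44/3 + 307 = 877/3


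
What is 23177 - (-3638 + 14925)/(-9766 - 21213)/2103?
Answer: 1509954606436/65148837 ≈ 23177.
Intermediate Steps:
23177 - (-3638 + 14925)/(-9766 - 21213)/2103 = 23177 - 11287/(-30979)/2103 = 23177 - 11287*(-1/30979)/2103 = 23177 - (-11287)/(30979*2103) = 23177 - 1*(-11287/65148837) = 23177 + 11287/65148837 = 1509954606436/65148837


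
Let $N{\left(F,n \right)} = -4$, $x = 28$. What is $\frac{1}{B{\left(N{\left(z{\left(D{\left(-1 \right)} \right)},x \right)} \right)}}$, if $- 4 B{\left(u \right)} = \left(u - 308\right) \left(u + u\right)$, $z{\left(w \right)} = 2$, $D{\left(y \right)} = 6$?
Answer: $- \frac{1}{624} \approx -0.0016026$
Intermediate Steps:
$B{\left(u \right)} = - \frac{u \left(-308 + u\right)}{2}$ ($B{\left(u \right)} = - \frac{\left(u - 308\right) \left(u + u\right)}{4} = - \frac{\left(-308 + u\right) 2 u}{4} = - \frac{2 u \left(-308 + u\right)}{4} = - \frac{u \left(-308 + u\right)}{2}$)
$\frac{1}{B{\left(N{\left(z{\left(D{\left(-1 \right)} \right)},x \right)} \right)}} = \frac{1}{\frac{1}{2} \left(-4\right) \left(308 - -4\right)} = \frac{1}{\frac{1}{2} \left(-4\right) \left(308 + 4\right)} = \frac{1}{\frac{1}{2} \left(-4\right) 312} = \frac{1}{-624} = - \frac{1}{624}$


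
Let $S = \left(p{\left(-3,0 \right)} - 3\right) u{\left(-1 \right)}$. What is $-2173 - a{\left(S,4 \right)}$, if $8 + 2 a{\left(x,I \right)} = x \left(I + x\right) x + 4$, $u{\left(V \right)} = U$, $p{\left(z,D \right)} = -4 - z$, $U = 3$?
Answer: $-1595$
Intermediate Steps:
$u{\left(V \right)} = 3$
$S = -12$ ($S = \left(\left(-4 - -3\right) - 3\right) 3 = \left(\left(-4 + 3\right) - 3\right) 3 = \left(-1 - 3\right) 3 = \left(-4\right) 3 = -12$)
$a{\left(x,I \right)} = -2 + \frac{x^{2} \left(I + x\right)}{2}$ ($a{\left(x,I \right)} = -4 + \frac{x \left(I + x\right) x + 4}{2} = -4 + \frac{x x \left(I + x\right) + 4}{2} = -4 + \frac{x^{2} \left(I + x\right) + 4}{2} = -4 + \frac{4 + x^{2} \left(I + x\right)}{2} = -4 + \left(2 + \frac{x^{2} \left(I + x\right)}{2}\right) = -2 + \frac{x^{2} \left(I + x\right)}{2}$)
$-2173 - a{\left(S,4 \right)} = -2173 - \left(-2 + \frac{\left(-12\right)^{3}}{2} + \frac{1}{2} \cdot 4 \left(-12\right)^{2}\right) = -2173 - \left(-2 + \frac{1}{2} \left(-1728\right) + \frac{1}{2} \cdot 4 \cdot 144\right) = -2173 - \left(-2 - 864 + 288\right) = -2173 - -578 = -2173 + 578 = -1595$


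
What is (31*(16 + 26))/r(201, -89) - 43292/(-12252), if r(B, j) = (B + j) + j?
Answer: 4236955/70449 ≈ 60.142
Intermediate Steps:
r(B, j) = B + 2*j
(31*(16 + 26))/r(201, -89) - 43292/(-12252) = (31*(16 + 26))/(201 + 2*(-89)) - 43292/(-12252) = (31*42)/(201 - 178) - 43292*(-1/12252) = 1302/23 + 10823/3063 = 4236955/70449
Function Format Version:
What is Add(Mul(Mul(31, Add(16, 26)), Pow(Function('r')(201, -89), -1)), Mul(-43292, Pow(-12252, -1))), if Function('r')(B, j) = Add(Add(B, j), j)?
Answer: Rational(4236955, 70449) ≈ 60.142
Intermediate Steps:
Function('r')(B, j) = Add(B, Mul(2, j))
Add(Mul(Mul(31, Add(16, 26)), Pow(Function('r')(201, -89), -1)), Mul(-43292, Pow(-12252, -1))) = Add(Mul(Mul(31, Add(16, 26)), Pow(Add(201, Mul(2, -89)), -1)), Mul(-43292, Pow(-12252, -1))) = Add(Mul(Mul(31, 42), Pow(Add(201, -178), -1)), Mul(-43292, Rational(-1, 12252))) = Add(Mul(1302, Pow(23, -1)), Rational(10823, 3063)) = Add(Mul(1302, Rational(1, 23)), Rational(10823, 3063)) = Add(Rational(1302, 23), Rational(10823, 3063)) = Rational(4236955, 70449)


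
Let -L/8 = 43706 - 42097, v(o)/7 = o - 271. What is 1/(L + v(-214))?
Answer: -1/16267 ≈ -6.1474e-5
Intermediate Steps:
v(o) = -1897 + 7*o (v(o) = 7*(o - 271) = 7*(-271 + o) = -1897 + 7*o)
L = -12872 (L = -8*(43706 - 42097) = -8*1609 = -12872)
1/(L + v(-214)) = 1/(-12872 + (-1897 + 7*(-214))) = 1/(-12872 + (-1897 - 1498)) = 1/(-12872 - 3395) = 1/(-16267) = -1/16267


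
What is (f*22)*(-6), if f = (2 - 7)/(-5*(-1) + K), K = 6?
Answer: 60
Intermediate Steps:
f = -5/11 (f = (2 - 7)/(-5*(-1) + 6) = -5/(5 + 6) = -5/11 ≈ -0.45455)
(f*22)*(-6) = -5/11*22*(-6) = -10*(-6) = 60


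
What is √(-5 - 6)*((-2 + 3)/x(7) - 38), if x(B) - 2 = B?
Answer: -341*I*√11/9 ≈ -125.66*I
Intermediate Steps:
x(B) = 2 + B
√(-5 - 6)*((-2 + 3)/x(7) - 38) = √(-5 - 6)*((-2 + 3)/(2 + 7) - 38) = √(-11)*(1/9 - 38) = (I*√11)*(1*(⅑) - 38) = (I*√11)*(⅑ - 38) = (I*√11)*(-341/9) = -341*I*√11/9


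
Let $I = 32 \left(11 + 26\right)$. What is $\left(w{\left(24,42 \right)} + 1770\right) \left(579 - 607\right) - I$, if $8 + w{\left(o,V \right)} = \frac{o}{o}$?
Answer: $-50548$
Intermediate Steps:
$w{\left(o,V \right)} = -7$ ($w{\left(o,V \right)} = -8 + \frac{o}{o} = -8 + 1 = -7$)
$I = 1184$ ($I = 32 \cdot 37 = 1184$)
$\left(w{\left(24,42 \right)} + 1770\right) \left(579 - 607\right) - I = \left(-7 + 1770\right) \left(579 - 607\right) - 1184 = 1763 \left(-28\right) - 1184 = -49364 - 1184 = -50548$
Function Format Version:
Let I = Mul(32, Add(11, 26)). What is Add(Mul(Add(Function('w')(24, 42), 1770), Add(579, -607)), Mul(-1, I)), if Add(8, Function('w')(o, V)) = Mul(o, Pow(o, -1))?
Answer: -50548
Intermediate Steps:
Function('w')(o, V) = -7 (Function('w')(o, V) = Add(-8, Mul(o, Pow(o, -1))) = Add(-8, 1) = -7)
I = 1184 (I = Mul(32, 37) = 1184)
Add(Mul(Add(Function('w')(24, 42), 1770), Add(579, -607)), Mul(-1, I)) = Add(Mul(Add(-7, 1770), Add(579, -607)), Mul(-1, 1184)) = Add(Mul(1763, -28), -1184) = Add(-49364, -1184) = -50548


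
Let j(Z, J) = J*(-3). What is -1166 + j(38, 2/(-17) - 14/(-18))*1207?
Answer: -10669/3 ≈ -3556.3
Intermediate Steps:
j(Z, J) = -3*J
-1166 + j(38, 2/(-17) - 14/(-18))*1207 = -1166 - 3*(2/(-17) - 14/(-18))*1207 = -1166 - 3*(2*(-1/17) - 14*(-1/18))*1207 = -1166 - 3*(-2/17 + 7/9)*1207 = -1166 - 3*101/153*1207 = -1166 - 101/51*1207 = -1166 - 7171/3 = -10669/3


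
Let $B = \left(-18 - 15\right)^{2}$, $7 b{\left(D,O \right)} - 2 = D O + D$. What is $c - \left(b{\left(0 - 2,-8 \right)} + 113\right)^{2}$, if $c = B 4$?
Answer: $- \frac{437805}{49} \approx -8934.8$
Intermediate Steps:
$b{\left(D,O \right)} = \frac{2}{7} + \frac{D}{7} + \frac{D O}{7}$ ($b{\left(D,O \right)} = \frac{2}{7} + \frac{D O + D}{7} = \frac{2}{7} + \frac{D + D O}{7} = \frac{2}{7} + \left(\frac{D}{7} + \frac{D O}{7}\right) = \frac{2}{7} + \frac{D}{7} + \frac{D O}{7}$)
$B = 1089$ ($B = \left(-33\right)^{2} = 1089$)
$c = 4356$ ($c = 1089 \cdot 4 = 4356$)
$c - \left(b{\left(0 - 2,-8 \right)} + 113\right)^{2} = 4356 - \left(\left(\frac{2}{7} + \frac{0 - 2}{7} + \frac{1}{7} \left(0 - 2\right) \left(-8\right)\right) + 113\right)^{2} = 4356 - \left(\left(\frac{2}{7} + \frac{1}{7} \left(-2\right) + \frac{1}{7} \left(-2\right) \left(-8\right)\right) + 113\right)^{2} = 4356 - \left(\left(\frac{2}{7} - \frac{2}{7} + \frac{16}{7}\right) + 113\right)^{2} = 4356 - \left(\frac{16}{7} + 113\right)^{2} = 4356 - \left(\frac{807}{7}\right)^{2} = 4356 - \frac{651249}{49} = - \frac{437805}{49}$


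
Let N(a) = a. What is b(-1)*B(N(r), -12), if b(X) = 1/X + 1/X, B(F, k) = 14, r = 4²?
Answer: -28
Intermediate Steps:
r = 16
b(X) = 2/X (b(X) = 1/X + 1/X = 2/X)
b(-1)*B(N(r), -12) = (2/(-1))*14 = (2*(-1))*14 = -2*14 = -28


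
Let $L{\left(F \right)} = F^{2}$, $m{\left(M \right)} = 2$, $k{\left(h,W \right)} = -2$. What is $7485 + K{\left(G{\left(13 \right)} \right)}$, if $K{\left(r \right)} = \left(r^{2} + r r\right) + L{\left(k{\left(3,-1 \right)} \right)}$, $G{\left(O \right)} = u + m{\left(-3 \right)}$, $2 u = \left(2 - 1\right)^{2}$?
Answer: $\frac{15003}{2} \approx 7501.5$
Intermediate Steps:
$u = \frac{1}{2}$ ($u = \frac{\left(2 - 1\right)^{2}}{2} = \frac{1^{2}}{2} = \frac{1}{2} \cdot 1 = \frac{1}{2} \approx 0.5$)
$G{\left(O \right)} = \frac{5}{2}$ ($G{\left(O \right)} = \frac{1}{2} + 2 = \frac{5}{2}$)
$K{\left(r \right)} = 4 + 2 r^{2}$ ($K{\left(r \right)} = \left(r^{2} + r r\right) + \left(-2\right)^{2} = \left(r^{2} + r^{2}\right) + 4 = 2 r^{2} + 4 = 4 + 2 r^{2}$)
$7485 + K{\left(G{\left(13 \right)} \right)} = 7485 + \left(4 + 2 \left(\frac{5}{2}\right)^{2}\right) = 7485 + \left(4 + 2 \cdot \frac{25}{4}\right) = 7485 + \left(4 + \frac{25}{2}\right) = 7485 + \frac{33}{2} = \frac{15003}{2}$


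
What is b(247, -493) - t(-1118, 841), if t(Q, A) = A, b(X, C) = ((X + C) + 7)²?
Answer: 56280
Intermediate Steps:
b(X, C) = (7 + C + X)² (b(X, C) = ((C + X) + 7)² = (7 + C + X)²)
b(247, -493) - t(-1118, 841) = (7 - 493 + 247)² - 1*841 = (-239)² - 841 = 57121 - 841 = 56280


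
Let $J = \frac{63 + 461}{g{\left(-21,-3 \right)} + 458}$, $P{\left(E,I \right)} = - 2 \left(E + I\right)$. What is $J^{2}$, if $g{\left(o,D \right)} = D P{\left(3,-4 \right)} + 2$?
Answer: $\frac{68644}{51529} \approx 1.3321$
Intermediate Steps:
$P{\left(E,I \right)} = - 2 E - 2 I$
$g{\left(o,D \right)} = 2 + 2 D$ ($g{\left(o,D \right)} = D \left(\left(-2\right) 3 - -8\right) + 2 = D \left(-6 + 8\right) + 2 = D 2 + 2 = 2 D + 2 = 2 + 2 D$)
$J = \frac{262}{227}$ ($J = \frac{63 + 461}{\left(2 + 2 \left(-3\right)\right) + 458} = \frac{524}{\left(2 - 6\right) + 458} = \frac{524}{-4 + 458} = \frac{524}{454} = 524 \cdot \frac{1}{454} = \frac{262}{227} \approx 1.1542$)
$J^{2} = \left(\frac{262}{227}\right)^{2} = \frac{68644}{51529}$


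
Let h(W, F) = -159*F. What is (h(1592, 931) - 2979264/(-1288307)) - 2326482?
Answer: -3187926863613/1288307 ≈ -2.4745e+6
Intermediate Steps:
(h(1592, 931) - 2979264/(-1288307)) - 2326482 = (-159*931 - 2979264/(-1288307)) - 2326482 = (-148029 - 2979264*(-1/1288307)) - 2326482 = (-148029 + 2979264/1288307) - 2326482 = -190703817639/1288307 - 2326482 = -3187926863613/1288307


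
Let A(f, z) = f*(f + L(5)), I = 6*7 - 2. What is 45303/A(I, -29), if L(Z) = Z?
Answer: 15101/600 ≈ 25.168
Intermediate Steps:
I = 40 (I = 42 - 2 = 40)
A(f, z) = f*(5 + f) (A(f, z) = f*(f + 5) = f*(5 + f))
45303/A(I, -29) = 45303/((40*(5 + 40))) = 45303/((40*45)) = 45303/1800 = 45303*(1/1800) = 15101/600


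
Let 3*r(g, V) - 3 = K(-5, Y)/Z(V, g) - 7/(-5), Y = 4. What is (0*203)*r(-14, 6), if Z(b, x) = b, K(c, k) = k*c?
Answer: 0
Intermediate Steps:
K(c, k) = c*k
r(g, V) = 22/15 - 20/(3*V) (r(g, V) = 1 + ((-5*4)/V - 7/(-5))/3 = 1 + (-20/V - 7*(-⅕))/3 = 1 + (-20/V + 7/5)/3 = 1 + (7/5 - 20/V)/3 = 1 + (7/15 - 20/(3*V)) = 22/15 - 20/(3*V))
(0*203)*r(-14, 6) = (0*203)*((2/15)*(-50 + 11*6)/6) = 0*((2/15)*(⅙)*(-50 + 66)) = 0*((2/15)*(⅙)*16) = 0*(16/45) = 0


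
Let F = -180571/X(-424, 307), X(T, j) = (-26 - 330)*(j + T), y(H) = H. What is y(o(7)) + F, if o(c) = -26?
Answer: -1263523/41652 ≈ -30.335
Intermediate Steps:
X(T, j) = -356*T - 356*j (X(T, j) = -356*(T + j) = -356*T - 356*j)
F = -180571/41652 (F = -180571/(-356*(-424) - 356*307) = -180571/(150944 - 109292) = -180571/41652 ≈ -4.3352)
y(o(7)) + F = -26 - 180571/41652 = -1263523/41652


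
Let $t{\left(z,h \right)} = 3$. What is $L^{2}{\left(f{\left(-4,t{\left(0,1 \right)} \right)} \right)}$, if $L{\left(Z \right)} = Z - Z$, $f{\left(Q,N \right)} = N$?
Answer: $0$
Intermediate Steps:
$L{\left(Z \right)} = 0$
$L^{2}{\left(f{\left(-4,t{\left(0,1 \right)} \right)} \right)} = 0^{2} = 0$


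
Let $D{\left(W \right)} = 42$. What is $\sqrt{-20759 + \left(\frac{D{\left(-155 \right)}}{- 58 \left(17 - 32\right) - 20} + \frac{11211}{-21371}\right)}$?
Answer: $\frac{i \sqrt{68502103864693163}}{1816535} \approx 144.08 i$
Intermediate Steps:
$\sqrt{-20759 + \left(\frac{D{\left(-155 \right)}}{- 58 \left(17 - 32\right) - 20} + \frac{11211}{-21371}\right)} = \sqrt{-20759 + \left(\frac{42}{- 58 \left(17 - 32\right) - 20} + \frac{11211}{-21371}\right)} = \sqrt{-20759 + \left(\frac{42}{\left(-58\right) \left(-15\right) - 20} + 11211 \left(- \frac{1}{21371}\right)\right)} = \sqrt{-20759 - \left(\frac{11211}{21371} - \frac{42}{870 - 20}\right)} = \sqrt{-20759 - \left(\frac{11211}{21371} - \frac{42}{850}\right)} = \sqrt{-20759 + \left(42 \cdot \frac{1}{850} - \frac{11211}{21371}\right)} = \sqrt{-20759 + \left(\frac{21}{425} - \frac{11211}{21371}\right)} = \sqrt{-20759 - \frac{4315884}{9082675}} = \sqrt{- \frac{188551566209}{9082675}} = \frac{i \sqrt{68502103864693163}}{1816535}$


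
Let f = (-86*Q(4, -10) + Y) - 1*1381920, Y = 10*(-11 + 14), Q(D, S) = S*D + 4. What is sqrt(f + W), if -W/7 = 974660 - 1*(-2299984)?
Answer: I*sqrt(24301302) ≈ 4929.6*I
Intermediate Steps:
Q(D, S) = 4 + D*S (Q(D, S) = D*S + 4 = 4 + D*S)
Y = 30 (Y = 10*3 = 30)
f = -1378794 (f = (-86*(4 + 4*(-10)) + 30) - 1*1381920 = (-86*(4 - 40) + 30) - 1381920 = (-86*(-36) + 30) - 1381920 = (3096 + 30) - 1381920 = 3126 - 1381920 = -1378794)
W = -22922508 (W = -7*(974660 - 1*(-2299984)) = -7*(974660 + 2299984) = -7*3274644 = -22922508)
sqrt(f + W) = sqrt(-1378794 - 22922508) = sqrt(-24301302) = I*sqrt(24301302)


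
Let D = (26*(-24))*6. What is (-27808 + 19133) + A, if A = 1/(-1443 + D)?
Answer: -44997226/5187 ≈ -8675.0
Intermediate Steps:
D = -3744 (D = -624*6 = -3744)
A = -1/5187 (A = 1/(-1443 - 3744) = 1/(-5187) = -1/5187 ≈ -0.00019279)
(-27808 + 19133) + A = (-27808 + 19133) - 1/5187 = -8675 - 1/5187 = -44997226/5187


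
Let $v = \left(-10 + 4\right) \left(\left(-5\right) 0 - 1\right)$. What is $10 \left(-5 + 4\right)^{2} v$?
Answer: $60$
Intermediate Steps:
$v = 6$ ($v = - 6 \left(0 - 1\right) = \left(-6\right) \left(-1\right) = 6$)
$10 \left(-5 + 4\right)^{2} v = 10 \left(-5 + 4\right)^{2} \cdot 6 = 10 \left(-1\right)^{2} \cdot 6 = 10 \cdot 1 \cdot 6 = 10 \cdot 6 = 60$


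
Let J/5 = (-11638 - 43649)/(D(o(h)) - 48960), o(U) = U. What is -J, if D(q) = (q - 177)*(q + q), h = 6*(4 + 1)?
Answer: -6143/1284 ≈ -4.7843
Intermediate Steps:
h = 30 (h = 6*5 = 30)
D(q) = 2*q*(-177 + q) (D(q) = (-177 + q)*(2*q) = 2*q*(-177 + q))
J = 6143/1284 (J = 5*((-11638 - 43649)/(2*30*(-177 + 30) - 48960)) = 5*(-55287/(2*30*(-147) - 48960)) = 5*(-55287/(-8820 - 48960)) = 5*(-55287/(-57780)) = 5*(-55287*(-1/57780)) = 5*(6143/6420) = 6143/1284 ≈ 4.7843)
-J = -1*6143/1284 = -6143/1284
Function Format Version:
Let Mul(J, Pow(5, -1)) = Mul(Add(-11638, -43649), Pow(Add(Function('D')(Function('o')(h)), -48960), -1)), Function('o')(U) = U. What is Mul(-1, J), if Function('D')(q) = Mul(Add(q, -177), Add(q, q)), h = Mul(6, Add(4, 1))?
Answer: Rational(-6143, 1284) ≈ -4.7843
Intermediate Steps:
h = 30 (h = Mul(6, 5) = 30)
Function('D')(q) = Mul(2, q, Add(-177, q)) (Function('D')(q) = Mul(Add(-177, q), Mul(2, q)) = Mul(2, q, Add(-177, q)))
J = Rational(6143, 1284) (J = Mul(5, Mul(Add(-11638, -43649), Pow(Add(Mul(2, 30, Add(-177, 30)), -48960), -1))) = Mul(5, Mul(-55287, Pow(Add(Mul(2, 30, -147), -48960), -1))) = Mul(5, Mul(-55287, Pow(Add(-8820, -48960), -1))) = Mul(5, Mul(-55287, Pow(-57780, -1))) = Mul(5, Mul(-55287, Rational(-1, 57780))) = Mul(5, Rational(6143, 6420)) = Rational(6143, 1284) ≈ 4.7843)
Mul(-1, J) = Mul(-1, Rational(6143, 1284)) = Rational(-6143, 1284)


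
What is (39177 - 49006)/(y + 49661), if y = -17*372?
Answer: -9829/43337 ≈ -0.22680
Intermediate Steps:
y = -6324
(39177 - 49006)/(y + 49661) = (39177 - 49006)/(-6324 + 49661) = -9829/43337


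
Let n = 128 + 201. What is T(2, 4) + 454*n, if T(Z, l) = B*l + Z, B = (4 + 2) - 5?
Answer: 149372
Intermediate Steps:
n = 329
B = 1 (B = 6 - 5 = 1)
T(Z, l) = Z + l (T(Z, l) = 1*l + Z = l + Z = Z + l)
T(2, 4) + 454*n = (2 + 4) + 454*329 = 6 + 149366 = 149372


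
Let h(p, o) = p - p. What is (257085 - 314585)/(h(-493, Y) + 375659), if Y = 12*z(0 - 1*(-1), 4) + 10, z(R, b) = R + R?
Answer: -2500/16333 ≈ -0.15306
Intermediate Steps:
z(R, b) = 2*R
Y = 34 (Y = 12*(2*(0 - 1*(-1))) + 10 = 12*(2*(0 + 1)) + 10 = 12*(2*1) + 10 = 12*2 + 10 = 24 + 10 = 34)
h(p, o) = 0
(257085 - 314585)/(h(-493, Y) + 375659) = (257085 - 314585)/(0 + 375659) = -57500/375659 = -57500*1/375659 = -2500/16333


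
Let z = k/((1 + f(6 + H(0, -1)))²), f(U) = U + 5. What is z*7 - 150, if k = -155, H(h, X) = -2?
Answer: -3217/20 ≈ -160.85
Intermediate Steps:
f(U) = 5 + U
z = -31/20 (z = -155/(1 + (5 + (6 - 2)))² = -155/(1 + (5 + 4))² = -155/(1 + 9)² = -155/(10²) = -155/100 = -155*1/100 = -31/20 ≈ -1.5500)
z*7 - 150 = -31/20*7 - 150 = -217/20 - 150 = -3217/20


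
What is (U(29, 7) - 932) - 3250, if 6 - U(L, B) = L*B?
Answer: -4379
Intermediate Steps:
U(L, B) = 6 - B*L (U(L, B) = 6 - L*B = 6 - B*L)
(U(29, 7) - 932) - 3250 = ((6 - 1*7*29) - 932) - 3250 = ((6 - 203) - 932) - 3250 = (-197 - 932) - 3250 = -1129 - 3250 = -4379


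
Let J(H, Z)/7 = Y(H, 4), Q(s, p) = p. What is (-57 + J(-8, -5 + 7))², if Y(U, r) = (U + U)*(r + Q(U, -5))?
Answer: 3025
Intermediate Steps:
Y(U, r) = 2*U*(-5 + r) (Y(U, r) = (U + U)*(r - 5) = (2*U)*(-5 + r) = 2*U*(-5 + r))
J(H, Z) = -14*H (J(H, Z) = 7*(2*H*(-5 + 4)) = 7*(2*H*(-1)) = 7*(-2*H) = -14*H)
(-57 + J(-8, -5 + 7))² = (-57 - 14*(-8))² = (-57 + 112)² = 55² = 3025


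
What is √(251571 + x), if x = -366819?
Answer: 196*I*√3 ≈ 339.48*I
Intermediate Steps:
√(251571 + x) = √(251571 - 366819) = √(-115248) = 196*I*√3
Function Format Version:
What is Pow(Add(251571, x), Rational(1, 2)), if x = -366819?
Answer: Mul(196, I, Pow(3, Rational(1, 2))) ≈ Mul(339.48, I)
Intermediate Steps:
Pow(Add(251571, x), Rational(1, 2)) = Pow(Add(251571, -366819), Rational(1, 2)) = Pow(-115248, Rational(1, 2)) = Mul(196, I, Pow(3, Rational(1, 2)))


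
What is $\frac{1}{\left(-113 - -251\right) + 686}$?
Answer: $\frac{1}{824} \approx 0.0012136$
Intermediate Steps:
$\frac{1}{\left(-113 - -251\right) + 686} = \frac{1}{\left(-113 + 251\right) + 686} = \frac{1}{138 + 686} = \frac{1}{824}$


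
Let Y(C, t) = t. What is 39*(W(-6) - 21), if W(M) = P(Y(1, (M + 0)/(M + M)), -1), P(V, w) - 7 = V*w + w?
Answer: -1209/2 ≈ -604.50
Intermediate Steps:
P(V, w) = 7 + w + V*w (P(V, w) = 7 + (V*w + w) = 7 + (w + V*w) = 7 + w + V*w)
W(M) = 11/2 (W(M) = 7 - 1 + ((M + 0)/(M + M))*(-1) = 7 - 1 + (M/((2*M)))*(-1) = 7 - 1 + (M*(1/(2*M)))*(-1) = 7 - 1 + (½)*(-1) = 7 - 1 - ½ = 11/2)
39*(W(-6) - 21) = 39*(11/2 - 21) = 39*(-31/2) = -1209/2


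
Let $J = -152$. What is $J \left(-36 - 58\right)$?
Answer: $14288$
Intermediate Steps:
$J \left(-36 - 58\right) = - 152 \left(-36 - 58\right) = \left(-152\right) \left(-94\right) = 14288$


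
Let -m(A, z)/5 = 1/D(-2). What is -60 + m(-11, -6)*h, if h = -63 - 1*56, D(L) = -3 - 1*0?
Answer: -775/3 ≈ -258.33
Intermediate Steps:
D(L) = -3 (D(L) = -3 + 0 = -3)
h = -119 (h = -63 - 56 = -119)
m(A, z) = 5/3 (m(A, z) = -5/(-3) = -5*(-⅓) = 5/3)
-60 + m(-11, -6)*h = -60 + (5/3)*(-119) = -60 - 595/3 = -775/3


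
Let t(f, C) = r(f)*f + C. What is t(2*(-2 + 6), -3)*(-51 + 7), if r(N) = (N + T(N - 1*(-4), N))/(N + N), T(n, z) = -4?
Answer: 44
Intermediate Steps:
r(N) = (-4 + N)/(2*N) (r(N) = (N - 4)/(N + N) = (-4 + N)/((2*N)) = (-4 + N)*(1/(2*N)) = (-4 + N)/(2*N))
t(f, C) = -2 + C + f/2 (t(f, C) = ((-4 + f)/(2*f))*f + C = (-2 + f/2) + C = -2 + C + f/2)
t(2*(-2 + 6), -3)*(-51 + 7) = (-2 - 3 + (2*(-2 + 6))/2)*(-51 + 7) = (-2 - 3 + (2*4)/2)*(-44) = (-2 - 3 + (1/2)*8)*(-44) = (-2 - 3 + 4)*(-44) = -1*(-44) = 44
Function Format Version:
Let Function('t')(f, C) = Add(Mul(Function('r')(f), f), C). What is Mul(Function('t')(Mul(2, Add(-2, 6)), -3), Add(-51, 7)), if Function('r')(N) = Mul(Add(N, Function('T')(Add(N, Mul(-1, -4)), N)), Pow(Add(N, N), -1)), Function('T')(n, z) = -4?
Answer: 44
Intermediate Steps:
Function('r')(N) = Mul(Rational(1, 2), Pow(N, -1), Add(-4, N)) (Function('r')(N) = Mul(Add(N, -4), Pow(Add(N, N), -1)) = Mul(Add(-4, N), Pow(Mul(2, N), -1)) = Mul(Add(-4, N), Mul(Rational(1, 2), Pow(N, -1))) = Mul(Rational(1, 2), Pow(N, -1), Add(-4, N)))
Function('t')(f, C) = Add(-2, C, Mul(Rational(1, 2), f)) (Function('t')(f, C) = Add(Mul(Mul(Rational(1, 2), Pow(f, -1), Add(-4, f)), f), C) = Add(Add(-2, Mul(Rational(1, 2), f)), C) = Add(-2, C, Mul(Rational(1, 2), f)))
Mul(Function('t')(Mul(2, Add(-2, 6)), -3), Add(-51, 7)) = Mul(Add(-2, -3, Mul(Rational(1, 2), Mul(2, Add(-2, 6)))), Add(-51, 7)) = Mul(Add(-2, -3, Mul(Rational(1, 2), Mul(2, 4))), -44) = Mul(Add(-2, -3, Mul(Rational(1, 2), 8)), -44) = Mul(Add(-2, -3, 4), -44) = Mul(-1, -44) = 44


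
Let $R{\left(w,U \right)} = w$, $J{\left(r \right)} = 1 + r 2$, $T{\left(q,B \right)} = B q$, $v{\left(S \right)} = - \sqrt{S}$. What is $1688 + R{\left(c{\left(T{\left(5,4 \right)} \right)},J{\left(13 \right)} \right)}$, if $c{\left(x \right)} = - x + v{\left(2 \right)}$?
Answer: $1668 - \sqrt{2} \approx 1666.6$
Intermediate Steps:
$c{\left(x \right)} = - x - \sqrt{2}$
$J{\left(r \right)} = 1 + 2 r$
$1688 + R{\left(c{\left(T{\left(5,4 \right)} \right)},J{\left(13 \right)} \right)} = 1688 - \left(20 + \sqrt{2}\right) = 1668 - \sqrt{2}$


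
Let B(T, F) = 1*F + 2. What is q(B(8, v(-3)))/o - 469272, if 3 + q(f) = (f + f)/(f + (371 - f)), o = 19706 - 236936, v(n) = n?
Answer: -7563944776529/16118466 ≈ -4.6927e+5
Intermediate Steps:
B(T, F) = 2 + F (B(T, F) = F + 2 = 2 + F)
o = -217230
q(f) = -3 + 2*f/371 (q(f) = -3 + (f + f)/(f + (371 - f)) = -3 + (2*f)/371 = -3 + (2*f)*(1/371) = -3 + 2*f/371)
q(B(8, v(-3)))/o - 469272 = (-3 + 2*(2 - 3)/371)/(-217230) - 469272 = (-3 + (2/371)*(-1))*(-1/217230) - 469272 = (-3 - 2/371)*(-1/217230) - 469272 = -1115/371*(-1/217230) - 469272 = 223/16118466 - 469272 = -7563944776529/16118466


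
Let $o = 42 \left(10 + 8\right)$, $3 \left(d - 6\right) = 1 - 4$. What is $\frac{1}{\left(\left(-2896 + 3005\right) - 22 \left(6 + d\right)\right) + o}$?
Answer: $\frac{1}{623} \approx 0.0016051$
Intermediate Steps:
$d = 5$ ($d = 6 + \frac{1 - 4}{3} = 6 + \frac{1}{3} \left(-3\right) = 6 - 1 = 5$)
$o = 756$ ($o = 42 \cdot 18 = 756$)
$\frac{1}{\left(\left(-2896 + 3005\right) - 22 \left(6 + d\right)\right) + o} = \frac{1}{\left(\left(-2896 + 3005\right) - 22 \left(6 + 5\right)\right) + 756} = \frac{1}{\left(109 - 242\right) + 756} = \frac{1}{-133 + 756} = \frac{1}{623}$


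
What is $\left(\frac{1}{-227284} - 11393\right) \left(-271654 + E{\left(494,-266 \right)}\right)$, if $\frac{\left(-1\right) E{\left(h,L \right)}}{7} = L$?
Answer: $\frac{174652995153624}{56821} \approx 3.0737 \cdot 10^{9}$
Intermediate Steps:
$E{\left(h,L \right)} = - 7 L$
$\left(\frac{1}{-227284} - 11393\right) \left(-271654 + E{\left(494,-266 \right)}\right) = \left(\frac{1}{-227284} - 11393\right) \left(-271654 - -1862\right) = \left(- \frac{1}{227284} - 11393\right) \left(-271654 + 1862\right) = \left(- \frac{2589446613}{227284}\right) \left(-269792\right) = \frac{174652995153624}{56821}$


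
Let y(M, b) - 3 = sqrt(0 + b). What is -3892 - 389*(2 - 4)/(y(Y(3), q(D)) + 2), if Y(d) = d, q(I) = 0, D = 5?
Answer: -18682/5 ≈ -3736.4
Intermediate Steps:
y(M, b) = 3 + sqrt(b) (y(M, b) = 3 + sqrt(0 + b) = 3 + sqrt(b))
-3892 - 389*(2 - 4)/(y(Y(3), q(D)) + 2) = -3892 - 389*(2 - 4)/((3 + sqrt(0)) + 2) = -3892 - 389*(-2/((3 + 0) + 2)) = -3892 - 389*(-2/(3 + 2)) = -3892 - 389*(-2/5) = -3892 - 389*(-2*1/5) = -3892 - 389*(-2)/5 = -3892 - 1*(-778/5) = -3892 + 778/5 = -18682/5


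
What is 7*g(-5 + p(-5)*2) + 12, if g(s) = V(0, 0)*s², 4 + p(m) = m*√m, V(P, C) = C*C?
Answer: 12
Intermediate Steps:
V(P, C) = C²
p(m) = -4 + m^(3/2) (p(m) = -4 + m*√m = -4 + m^(3/2))
g(s) = 0 (g(s) = 0²*s² = 0*s² = 0)
7*g(-5 + p(-5)*2) + 12 = 7*0 + 12 = 0 + 12 = 12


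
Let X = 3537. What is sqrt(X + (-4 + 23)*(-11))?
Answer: 16*sqrt(13) ≈ 57.689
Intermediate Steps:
sqrt(X + (-4 + 23)*(-11)) = sqrt(3537 + (-4 + 23)*(-11)) = sqrt(3537 + 19*(-11)) = sqrt(3537 - 209) = sqrt(3328) = 16*sqrt(13)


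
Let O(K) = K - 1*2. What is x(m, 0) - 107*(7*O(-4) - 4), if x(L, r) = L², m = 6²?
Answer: 6218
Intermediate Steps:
O(K) = -2 + K (O(K) = K - 2 = -2 + K)
m = 36
x(m, 0) - 107*(7*O(-4) - 4) = 36² - 107*(7*(-2 - 4) - 4) = 1296 - 107*(7*(-6) - 4) = 1296 - 107*(-42 - 4) = 1296 - 107*(-46) = 1296 + 4922 = 6218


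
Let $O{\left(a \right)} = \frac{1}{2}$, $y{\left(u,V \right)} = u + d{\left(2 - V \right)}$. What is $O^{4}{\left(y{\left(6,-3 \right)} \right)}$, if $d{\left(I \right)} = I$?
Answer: $\frac{1}{16} \approx 0.0625$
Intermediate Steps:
$y{\left(u,V \right)} = 2 + u - V$ ($y{\left(u,V \right)} = u - \left(-2 + V\right) = 2 + u - V$)
$O{\left(a \right)} = \frac{1}{2}$
$O^{4}{\left(y{\left(6,-3 \right)} \right)} = \left(\frac{1}{2}\right)^{4} = \frac{1}{16}$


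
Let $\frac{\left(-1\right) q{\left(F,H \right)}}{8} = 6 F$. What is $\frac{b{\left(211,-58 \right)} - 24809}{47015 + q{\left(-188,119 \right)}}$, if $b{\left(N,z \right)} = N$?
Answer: $- \frac{24598}{56039} \approx -0.43894$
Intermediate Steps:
$q{\left(F,H \right)} = - 48 F$ ($q{\left(F,H \right)} = - 8 \cdot 6 F = - 48 F$)
$\frac{b{\left(211,-58 \right)} - 24809}{47015 + q{\left(-188,119 \right)}} = \frac{211 - 24809}{47015 - -9024} = - \frac{24598}{47015 + 9024} = - \frac{24598}{56039}$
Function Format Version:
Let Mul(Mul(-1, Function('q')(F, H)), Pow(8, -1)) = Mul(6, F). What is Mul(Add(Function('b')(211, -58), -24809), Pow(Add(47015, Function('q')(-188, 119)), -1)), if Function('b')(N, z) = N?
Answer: Rational(-24598, 56039) ≈ -0.43894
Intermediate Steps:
Function('q')(F, H) = Mul(-48, F) (Function('q')(F, H) = Mul(-8, Mul(6, F)) = Mul(-48, F))
Mul(Add(Function('b')(211, -58), -24809), Pow(Add(47015, Function('q')(-188, 119)), -1)) = Mul(Add(211, -24809), Pow(Add(47015, Mul(-48, -188)), -1)) = Mul(-24598, Pow(Add(47015, 9024), -1)) = Mul(-24598, Pow(56039, -1)) = Mul(-24598, Rational(1, 56039)) = Rational(-24598, 56039)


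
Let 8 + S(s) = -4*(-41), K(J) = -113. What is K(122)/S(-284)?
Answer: -113/156 ≈ -0.72436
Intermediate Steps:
S(s) = 156 (S(s) = -8 - 4*(-41) = -8 + 164 = 156)
K(122)/S(-284) = -113/156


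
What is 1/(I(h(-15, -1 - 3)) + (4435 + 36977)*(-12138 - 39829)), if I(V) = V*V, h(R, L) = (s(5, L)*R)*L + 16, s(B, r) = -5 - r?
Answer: -1/2152055468 ≈ -4.6467e-10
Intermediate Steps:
h(R, L) = 16 + L*R*(-5 - L) (h(R, L) = ((-5 - L)*R)*L + 16 = (R*(-5 - L))*L + 16 = L*R*(-5 - L) + 16 = 16 + L*R*(-5 - L))
I(V) = V**2
1/(I(h(-15, -1 - 3)) + (4435 + 36977)*(-12138 - 39829)) = 1/((16 - 1*(-1 - 3)*(-15)*(5 + (-1 - 3)))**2 + (4435 + 36977)*(-12138 - 39829)) = 1/((16 - 1*(-4)*(-15)*(5 - 4))**2 + 41412*(-51967)) = 1/((16 - 1*(-4)*(-15)*1)**2 - 2152057404) = 1/((16 - 60)**2 - 2152057404) = 1/((-44)**2 - 2152057404) = 1/(1936 - 2152057404) = 1/(-2152055468) = -1/2152055468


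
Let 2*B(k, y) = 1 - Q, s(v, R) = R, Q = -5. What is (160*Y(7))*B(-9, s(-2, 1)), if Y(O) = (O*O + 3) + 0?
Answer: 24960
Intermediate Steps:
Y(O) = 3 + O**2 (Y(O) = (O**2 + 3) + 0 = (3 + O**2) + 0 = 3 + O**2)
B(k, y) = 3 (B(k, y) = (1 - 1*(-5))/2 = (1 + 5)/2 = (1/2)*6 = 3)
(160*Y(7))*B(-9, s(-2, 1)) = (160*(3 + 7**2))*3 = (160*(3 + 49))*3 = (160*52)*3 = 8320*3 = 24960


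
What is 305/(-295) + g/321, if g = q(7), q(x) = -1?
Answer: -19640/18939 ≈ -1.0370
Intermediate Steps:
g = -1
305/(-295) + g/321 = 305/(-295) - 1/321 = 305*(-1/295) - 1*1/321 = -61/59 - 1/321 = -19640/18939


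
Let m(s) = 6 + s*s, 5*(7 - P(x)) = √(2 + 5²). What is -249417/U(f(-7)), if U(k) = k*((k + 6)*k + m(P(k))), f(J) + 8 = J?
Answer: 1985775015/22687429 + 87295950*√3/22687429 ≈ 94.192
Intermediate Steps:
f(J) = -8 + J
P(x) = 7 - 3*√3/5 (P(x) = 7 - √(2 + 5²)/5 = 7 - √(2 + 25)/5 = 7 - 3*√3/5)
m(s) = 6 + s²
U(k) = k*(6 + (7 - 3*√3/5)² + k*(6 + k)) (U(k) = k*((k + 6)*k + (6 + (7 - 3*√3/5)²)) = k*((6 + k)*k + (6 + (7 - 3*√3/5)²)) = k*(k*(6 + k) + (6 + (7 - 3*√3/5)²)) = k*(6 + (7 - 3*√3/5)² + k*(6 + k)))
-249417/U(f(-7)) = -249417*25/((-8 - 7)*(1402 - 210*√3 + 25*(-8 - 7)² + 150*(-8 - 7))) = -249417*(-5/(3*(1402 - 210*√3 + 25*(-15)² + 150*(-15)))) = -249417*(-5/(3*(1402 - 210*√3 + 25*225 - 2250))) = -249417*(-5/(3*(1402 - 210*√3 + 5625 - 2250))) = -249417*(-5/(3*(4777 - 210*√3))) = -249417/(-14331/5 + 126*√3)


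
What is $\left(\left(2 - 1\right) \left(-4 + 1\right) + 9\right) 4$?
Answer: $24$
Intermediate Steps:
$\left(\left(2 - 1\right) \left(-4 + 1\right) + 9\right) 4 = \left(1 \left(-3\right) + 9\right) 4 = \left(-3 + 9\right) 4 = 6 \cdot 4 = 24$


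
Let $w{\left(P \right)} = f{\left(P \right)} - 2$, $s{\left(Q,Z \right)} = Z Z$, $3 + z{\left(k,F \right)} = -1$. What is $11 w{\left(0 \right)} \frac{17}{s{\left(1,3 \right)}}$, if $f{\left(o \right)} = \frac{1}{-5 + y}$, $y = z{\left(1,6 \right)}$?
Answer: $- \frac{3553}{81} \approx -43.864$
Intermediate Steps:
$z{\left(k,F \right)} = -4$ ($z{\left(k,F \right)} = -3 - 1 = -4$)
$y = -4$
$s{\left(Q,Z \right)} = Z^{2}$
$f{\left(o \right)} = - \frac{1}{9}$ ($f{\left(o \right)} = \frac{1}{-5 - 4} = \frac{1}{-9} = - \frac{1}{9}$)
$w{\left(P \right)} = - \frac{19}{9}$ ($w{\left(P \right)} = - \frac{1}{9} - 2 = - \frac{19}{9}$)
$11 w{\left(0 \right)} \frac{17}{s{\left(1,3 \right)}} = 11 \left(- \frac{19}{9}\right) \frac{17}{3^{2}} = - \frac{209 \cdot \frac{17}{9}}{9} = - \frac{209 \cdot 17 \cdot \frac{1}{9}}{9} = \left(- \frac{209}{9}\right) \frac{17}{9} = - \frac{3553}{81}$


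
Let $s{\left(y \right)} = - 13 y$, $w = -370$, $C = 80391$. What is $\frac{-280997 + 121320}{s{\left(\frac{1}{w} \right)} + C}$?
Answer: $- \frac{59080490}{29744683} \approx -1.9863$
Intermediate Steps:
$\frac{-280997 + 121320}{s{\left(\frac{1}{w} \right)} + C} = \frac{-280997 + 121320}{- \frac{13}{-370} + 80391} = - \frac{159677}{\left(-13\right) \left(- \frac{1}{370}\right) + 80391} = - \frac{159677}{\frac{13}{370} + 80391} = - \frac{159677}{\frac{29744683}{370}} = \left(-159677\right) \frac{370}{29744683} = - \frac{59080490}{29744683}$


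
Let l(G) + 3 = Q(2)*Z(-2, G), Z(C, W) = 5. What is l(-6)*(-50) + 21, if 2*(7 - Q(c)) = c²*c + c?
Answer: -329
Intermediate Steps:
Q(c) = 7 - c/2 - c³/2 (Q(c) = 7 - (c²*c + c)/2 = 7 - (c³ + c)/2 = 7 - (c + c³)/2 = 7 + (-c/2 - c³/2) = 7 - c/2 - c³/2)
l(G) = 7 (l(G) = -3 + (7 - ½*2 - ½*2³)*5 = -3 + (7 - 1 - ½*8)*5 = -3 + (7 - 1 - 4)*5 = -3 + 2*5 = -3 + 10 = 7)
l(-6)*(-50) + 21 = 7*(-50) + 21 = -350 + 21 = -329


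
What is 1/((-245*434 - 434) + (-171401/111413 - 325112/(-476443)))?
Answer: -53081943959/5667286105942063 ≈ -9.3664e-6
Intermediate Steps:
1/((-245*434 - 434) + (-171401/111413 - 325112/(-476443))) = 1/((-106330 - 434) + (-171401*1/111413 - 325112*(-1/476443))) = 1/(-106764 + (-171401/111413 + 325112/476443)) = 1/(-106764 - 45441103387/53081943959) = 1/(-5667286105942063/53081943959) = -53081943959/5667286105942063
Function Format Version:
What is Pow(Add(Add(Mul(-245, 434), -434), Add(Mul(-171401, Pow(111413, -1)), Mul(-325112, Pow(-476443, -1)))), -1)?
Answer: Rational(-53081943959, 5667286105942063) ≈ -9.3664e-6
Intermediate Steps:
Pow(Add(Add(Mul(-245, 434), -434), Add(Mul(-171401, Pow(111413, -1)), Mul(-325112, Pow(-476443, -1)))), -1) = Pow(Add(Add(-106330, -434), Add(Mul(-171401, Rational(1, 111413)), Mul(-325112, Rational(-1, 476443)))), -1) = Pow(Add(-106764, Add(Rational(-171401, 111413), Rational(325112, 476443))), -1) = Pow(Add(-106764, Rational(-45441103387, 53081943959)), -1) = Pow(Rational(-5667286105942063, 53081943959), -1) = Rational(-53081943959, 5667286105942063)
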